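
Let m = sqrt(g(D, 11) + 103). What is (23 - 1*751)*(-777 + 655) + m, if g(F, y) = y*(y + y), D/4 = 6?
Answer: 88816 + sqrt(345) ≈ 88835.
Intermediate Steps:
D = 24 (D = 4*6 = 24)
g(F, y) = 2*y**2 (g(F, y) = y*(2*y) = 2*y**2)
m = sqrt(345) (m = sqrt(2*11**2 + 103) = sqrt(2*121 + 103) = sqrt(242 + 103) = sqrt(345) ≈ 18.574)
(23 - 1*751)*(-777 + 655) + m = (23 - 1*751)*(-777 + 655) + sqrt(345) = (23 - 751)*(-122) + sqrt(345) = -728*(-122) + sqrt(345) = 88816 + sqrt(345)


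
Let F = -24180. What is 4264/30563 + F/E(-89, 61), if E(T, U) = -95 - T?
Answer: 9474858/2351 ≈ 4030.1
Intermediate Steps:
4264/30563 + F/E(-89, 61) = 4264/30563 - 24180/(-95 - 1*(-89)) = 4264*(1/30563) - 24180/(-95 + 89) = 328/2351 - 24180/(-6) = 328/2351 - 24180*(-⅙) = 328/2351 + 4030 = 9474858/2351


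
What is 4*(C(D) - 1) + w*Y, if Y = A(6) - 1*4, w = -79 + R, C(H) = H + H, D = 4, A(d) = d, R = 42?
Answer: -46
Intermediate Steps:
C(H) = 2*H
w = -37 (w = -79 + 42 = -37)
Y = 2 (Y = 6 - 1*4 = 6 - 4 = 2)
4*(C(D) - 1) + w*Y = 4*(2*4 - 1) - 37*2 = 4*(8 - 1) - 74 = 4*7 - 74 = 28 - 74 = -46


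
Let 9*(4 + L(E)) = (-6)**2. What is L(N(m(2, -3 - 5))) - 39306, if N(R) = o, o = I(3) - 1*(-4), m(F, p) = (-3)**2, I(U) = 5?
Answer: -39306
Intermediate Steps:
m(F, p) = 9
o = 9 (o = 5 - 1*(-4) = 5 + 4 = 9)
N(R) = 9
L(E) = 0 (L(E) = -4 + (1/9)*(-6)**2 = -4 + (1/9)*36 = -4 + 4 = 0)
L(N(m(2, -3 - 5))) - 39306 = 0 - 39306 = -39306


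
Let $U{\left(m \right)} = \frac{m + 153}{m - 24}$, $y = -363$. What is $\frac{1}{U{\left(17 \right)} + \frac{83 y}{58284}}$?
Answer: $- \frac{135996}{3373061} \approx -0.040318$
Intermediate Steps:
$U{\left(m \right)} = \frac{153 + m}{-24 + m}$
$\frac{1}{U{\left(17 \right)} + \frac{83 y}{58284}} = \frac{1}{\frac{153 + 17}{-24 + 17} + \frac{83 \left(-363\right)}{58284}} = \frac{1}{\frac{1}{-7} \cdot 170 - \frac{10043}{19428}} = \frac{1}{\left(- \frac{1}{7}\right) 170 - \frac{10043}{19428}} = \frac{1}{- \frac{170}{7} - \frac{10043}{19428}} = \frac{1}{- \frac{3373061}{135996}} = - \frac{135996}{3373061}$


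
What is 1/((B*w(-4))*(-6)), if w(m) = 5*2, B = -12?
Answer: 1/720 ≈ 0.0013889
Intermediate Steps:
w(m) = 10
1/((B*w(-4))*(-6)) = 1/(-12*10*(-6)) = 1/(-120*(-6)) = 1/720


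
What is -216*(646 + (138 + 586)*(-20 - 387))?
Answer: 63508752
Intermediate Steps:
-216*(646 + (138 + 586)*(-20 - 387)) = -216*(646 + 724*(-407)) = -216*(646 - 294668) = -216*(-294022) = 63508752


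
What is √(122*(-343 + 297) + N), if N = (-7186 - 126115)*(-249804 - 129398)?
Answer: √50548000190 ≈ 2.2483e+5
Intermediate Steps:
N = 50548005802 (N = -133301*(-379202) = 50548005802)
√(122*(-343 + 297) + N) = √(122*(-343 + 297) + 50548005802) = √(122*(-46) + 50548005802) = √(-5612 + 50548005802) = √50548000190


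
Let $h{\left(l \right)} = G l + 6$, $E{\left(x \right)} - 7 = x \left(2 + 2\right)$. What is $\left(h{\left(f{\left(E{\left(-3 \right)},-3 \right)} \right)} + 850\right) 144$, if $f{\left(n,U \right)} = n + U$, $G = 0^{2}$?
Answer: $123264$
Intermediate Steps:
$E{\left(x \right)} = 7 + 4 x$ ($E{\left(x \right)} = 7 + x \left(2 + 2\right) = 7 + x 4 = 7 + 4 x$)
$G = 0$
$f{\left(n,U \right)} = U + n$
$h{\left(l \right)} = 6$ ($h{\left(l \right)} = 0 l + 6 = 0 + 6 = 6$)
$\left(h{\left(f{\left(E{\left(-3 \right)},-3 \right)} \right)} + 850\right) 144 = \left(6 + 850\right) 144 = 856 \cdot 144 = 123264$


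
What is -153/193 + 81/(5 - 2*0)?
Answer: 14868/965 ≈ 15.407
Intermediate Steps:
-153/193 + 81/(5 - 2*0) = -153*1/193 + 81/(5 + 0) = -153/193 + 81/5 = 14868/965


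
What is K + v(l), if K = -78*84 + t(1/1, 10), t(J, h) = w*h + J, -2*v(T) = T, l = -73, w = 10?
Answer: -12829/2 ≈ -6414.5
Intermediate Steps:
v(T) = -T/2
t(J, h) = J + 10*h (t(J, h) = 10*h + J = J + 10*h)
K = -6451 (K = -78*84 + (1/1 + 10*10) = -6552 + (1 + 100) = -6552 + 101 = -6451)
K + v(l) = -6451 - 1/2*(-73) = -6451 + 73/2 = -12829/2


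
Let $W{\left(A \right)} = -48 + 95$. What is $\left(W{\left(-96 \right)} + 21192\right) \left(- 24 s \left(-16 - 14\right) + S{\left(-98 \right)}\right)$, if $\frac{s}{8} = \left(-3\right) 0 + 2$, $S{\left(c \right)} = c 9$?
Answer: $225940482$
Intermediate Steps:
$W{\left(A \right)} = 47$
$S{\left(c \right)} = 9 c$
$s = 16$ ($s = 8 \left(\left(-3\right) 0 + 2\right) = 8 \left(0 + 2\right) = 8 \cdot 2 = 16$)
$\left(W{\left(-96 \right)} + 21192\right) \left(- 24 s \left(-16 - 14\right) + S{\left(-98 \right)}\right) = \left(47 + 21192\right) \left(\left(-24\right) 16 \left(-16 - 14\right) + 9 \left(-98\right)\right) = 21239 \left(\left(-384\right) \left(-30\right) - 882\right) = 21239 \left(11520 - 882\right) = 21239 \cdot 10638 = 225940482$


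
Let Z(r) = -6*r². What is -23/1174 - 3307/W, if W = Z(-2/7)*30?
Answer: 95110961/422640 ≈ 225.04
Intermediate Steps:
W = -720/49 (W = -6*(-2/7)²*30 = -6*4/49*30 = -24/49*30 = -720/49 ≈ -14.694)
-23/1174 - 3307/W = -23/1174 - 3307/(-720/49) = -23*1/1174 - 3307*(-49/720) = -23/1174 + 162043/720 = 95110961/422640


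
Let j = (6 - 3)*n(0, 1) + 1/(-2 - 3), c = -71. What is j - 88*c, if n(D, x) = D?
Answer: 31239/5 ≈ 6247.8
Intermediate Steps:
j = -⅕ (j = (6 - 3)*0 + 1/(-2 - 3) = 3*0 + 1/(-5) = 0 - ⅕ = -⅕ ≈ -0.20000)
j - 88*c = -⅕ - 88*(-71) = -⅕ + 6248 = 31239/5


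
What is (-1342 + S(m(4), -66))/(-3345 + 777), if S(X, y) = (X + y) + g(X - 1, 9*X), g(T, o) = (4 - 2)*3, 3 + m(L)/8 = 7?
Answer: 685/1284 ≈ 0.53349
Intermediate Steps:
m(L) = 32 (m(L) = -24 + 8*7 = -24 + 56 = 32)
g(T, o) = 6 (g(T, o) = 2*3 = 6)
S(X, y) = 6 + X + y (S(X, y) = (X + y) + 6 = 6 + X + y)
(-1342 + S(m(4), -66))/(-3345 + 777) = (-1342 + (6 + 32 - 66))/(-3345 + 777) = (-1342 - 28)/(-2568) = -1370*(-1/2568) = 685/1284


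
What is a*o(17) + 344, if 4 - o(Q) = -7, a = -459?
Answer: -4705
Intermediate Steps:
o(Q) = 11 (o(Q) = 4 - 1*(-7) = 4 + 7 = 11)
a*o(17) + 344 = -459*11 + 344 = -5049 + 344 = -4705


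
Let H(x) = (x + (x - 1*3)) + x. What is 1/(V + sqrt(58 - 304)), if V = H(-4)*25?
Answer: -125/46957 - I*sqrt(246)/140871 ≈ -0.002662 - 0.00011134*I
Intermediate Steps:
H(x) = -3 + 3*x (H(x) = (x + (x - 3)) + x = (x + (-3 + x)) + x = (-3 + 2*x) + x = -3 + 3*x)
V = -375 (V = (-3 + 3*(-4))*25 = (-3 - 12)*25 = -15*25 = -375)
1/(V + sqrt(58 - 304)) = 1/(-375 + sqrt(58 - 304)) = 1/(-375 + sqrt(-246)) = 1/(-375 + I*sqrt(246))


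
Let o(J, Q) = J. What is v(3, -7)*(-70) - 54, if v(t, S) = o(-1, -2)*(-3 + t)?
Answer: -54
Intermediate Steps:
v(t, S) = 3 - t (v(t, S) = -(-3 + t) = 3 - t)
v(3, -7)*(-70) - 54 = (3 - 1*3)*(-70) - 54 = (3 - 3)*(-70) - 54 = 0*(-70) - 54 = 0 - 54 = -54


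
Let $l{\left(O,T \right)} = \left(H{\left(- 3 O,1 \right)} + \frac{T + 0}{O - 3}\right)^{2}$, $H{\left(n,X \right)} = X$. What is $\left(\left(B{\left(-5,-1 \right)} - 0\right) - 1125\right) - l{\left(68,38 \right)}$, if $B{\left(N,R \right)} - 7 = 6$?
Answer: $- \frac{4708809}{4225} \approx -1114.5$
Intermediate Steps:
$B{\left(N,R \right)} = 13$ ($B{\left(N,R \right)} = 7 + 6 = 13$)
$l{\left(O,T \right)} = \left(1 + \frac{T}{-3 + O}\right)^{2}$ ($l{\left(O,T \right)} = \left(1 + \frac{T + 0}{O - 3}\right)^{2} = \left(1 + \frac{T}{-3 + O}\right)^{2}$)
$\left(\left(B{\left(-5,-1 \right)} - 0\right) - 1125\right) - l{\left(68,38 \right)} = \left(\left(13 - 0\right) - 1125\right) - \frac{\left(-3 + 68 + 38\right)^{2}}{\left(-3 + 68\right)^{2}} = \left(\left(13 + 0\right) - 1125\right) - \frac{103^{2}}{4225} = \left(13 - 1125\right) - \frac{1}{4225} \cdot 10609 = -1112 - \frac{10609}{4225} = - \frac{4708809}{4225}$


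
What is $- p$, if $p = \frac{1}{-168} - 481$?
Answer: $\frac{80809}{168} \approx 481.01$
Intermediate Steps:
$p = - \frac{80809}{168}$ ($p = - \frac{1}{168} - 481 = - \frac{80809}{168} \approx -481.01$)
$- p = \left(-1\right) \left(- \frac{80809}{168}\right) = \frac{80809}{168}$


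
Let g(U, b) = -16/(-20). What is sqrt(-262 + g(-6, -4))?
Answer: I*sqrt(6530)/5 ≈ 16.162*I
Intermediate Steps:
g(U, b) = 4/5 (g(U, b) = -16*(-1/20) = 4/5)
sqrt(-262 + g(-6, -4)) = sqrt(-262 + 4/5) = sqrt(-1306/5) = I*sqrt(6530)/5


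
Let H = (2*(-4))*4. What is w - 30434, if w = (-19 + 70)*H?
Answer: -32066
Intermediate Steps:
H = -32 (H = -8*4 = -32)
w = -1632 (w = (-19 + 70)*(-32) = 51*(-32) = -1632)
w - 30434 = -1632 - 30434 = -32066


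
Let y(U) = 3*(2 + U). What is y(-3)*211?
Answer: -633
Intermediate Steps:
y(U) = 6 + 3*U
y(-3)*211 = (6 + 3*(-3))*211 = (6 - 9)*211 = -3*211 = -633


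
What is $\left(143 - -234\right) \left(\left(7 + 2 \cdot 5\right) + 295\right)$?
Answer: $117624$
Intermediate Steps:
$\left(143 - -234\right) \left(\left(7 + 2 \cdot 5\right) + 295\right) = \left(143 + 234\right) \left(\left(7 + 10\right) + 295\right) = 377 \left(17 + 295\right) = 377 \cdot 312 = 117624$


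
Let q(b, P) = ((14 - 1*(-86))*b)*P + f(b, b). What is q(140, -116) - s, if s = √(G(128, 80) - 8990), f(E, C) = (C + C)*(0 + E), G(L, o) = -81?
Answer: -1584800 - I*√9071 ≈ -1.5848e+6 - 95.242*I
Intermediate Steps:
f(E, C) = 2*C*E (f(E, C) = (2*C)*E = 2*C*E)
q(b, P) = 2*b² + 100*P*b (q(b, P) = ((14 - 1*(-86))*b)*P + 2*b*b = ((14 + 86)*b)*P + 2*b² = (100*b)*P + 2*b² = 100*P*b + 2*b² = 2*b² + 100*P*b)
s = I*√9071 (s = √(-81 - 8990) = √(-9071) = I*√9071 ≈ 95.242*I)
q(140, -116) - s = 2*140*(140 + 50*(-116)) - I*√9071 = 2*140*(140 - 5800) - I*√9071 = 2*140*(-5660) - I*√9071 = -1584800 - I*√9071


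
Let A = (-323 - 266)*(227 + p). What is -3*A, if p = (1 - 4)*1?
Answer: 395808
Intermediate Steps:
p = -3 (p = -3*1 = -3)
A = -131936 (A = (-323 - 266)*(227 - 3) = -589*224 = -131936)
-3*A = -3*(-131936) = 395808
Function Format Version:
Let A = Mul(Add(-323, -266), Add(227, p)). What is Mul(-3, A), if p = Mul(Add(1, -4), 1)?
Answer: 395808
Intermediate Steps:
p = -3 (p = Mul(-3, 1) = -3)
A = -131936 (A = Mul(Add(-323, -266), Add(227, -3)) = Mul(-589, 224) = -131936)
Mul(-3, A) = Mul(-3, -131936) = 395808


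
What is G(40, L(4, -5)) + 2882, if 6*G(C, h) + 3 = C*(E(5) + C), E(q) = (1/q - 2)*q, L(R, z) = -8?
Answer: 18529/6 ≈ 3088.2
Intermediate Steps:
E(q) = q*(-2 + 1/q) (E(q) = (-2 + 1/q)*q = q*(-2 + 1/q))
G(C, h) = -1/2 + C*(-9 + C)/6 (G(C, h) = -1/2 + (C*((1 - 2*5) + C))/6 = -1/2 + (C*((1 - 10) + C))/6 = -1/2 + (C*(-9 + C))/6 = -1/2 + C*(-9 + C)/6)
G(40, L(4, -5)) + 2882 = (-1/2 - 3/2*40 + (1/6)*40**2) + 2882 = (-1/2 - 60 + (1/6)*1600) + 2882 = (-1/2 - 60 + 800/3) + 2882 = 1237/6 + 2882 = 18529/6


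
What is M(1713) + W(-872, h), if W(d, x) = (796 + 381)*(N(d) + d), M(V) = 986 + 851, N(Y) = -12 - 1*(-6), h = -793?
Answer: -1031569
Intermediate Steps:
N(Y) = -6 (N(Y) = -12 + 6 = -6)
M(V) = 1837
W(d, x) = -7062 + 1177*d (W(d, x) = (796 + 381)*(-6 + d) = 1177*(-6 + d) = -7062 + 1177*d)
M(1713) + W(-872, h) = 1837 + (-7062 + 1177*(-872)) = 1837 + (-7062 - 1026344) = 1837 - 1033406 = -1031569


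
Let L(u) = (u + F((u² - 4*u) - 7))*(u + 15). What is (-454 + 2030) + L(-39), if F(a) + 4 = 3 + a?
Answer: -37544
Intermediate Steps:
F(a) = -1 + a (F(a) = -4 + (3 + a) = -1 + a)
L(u) = (15 + u)*(-8 + u² - 3*u) (L(u) = (u + (-1 + ((u² - 4*u) - 7)))*(u + 15) = (u + (-1 + (-7 + u² - 4*u)))*(15 + u) = (u + (-8 + u² - 4*u))*(15 + u) = (-8 + u² - 3*u)*(15 + u) = (15 + u)*(-8 + u² - 3*u))
(-454 + 2030) + L(-39) = (-454 + 2030) + (-120 + (-39)³ - 53*(-39) + 12*(-39)²) = 1576 + (-120 - 59319 + 2067 + 12*1521) = 1576 + (-120 - 59319 + 2067 + 18252) = 1576 - 39120 = -37544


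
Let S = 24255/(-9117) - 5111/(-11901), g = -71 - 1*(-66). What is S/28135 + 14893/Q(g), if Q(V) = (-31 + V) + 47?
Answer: 5051518922049443/3731062337805 ≈ 1353.9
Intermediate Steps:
g = -5 (g = -71 + 66 = -5)
Q(V) = 16 + V
S = -26895752/12055713 (S = 24255*(-1/9117) - 5111*(-1/11901) = -2695/1013 + 5111/11901 = -26895752/12055713 ≈ -2.2310)
S/28135 + 14893/Q(g) = -26895752/12055713/28135 + 14893/(16 - 5) = -26895752/12055713*1/28135 + 14893/11 = -26895752/339187485255 + 14893*(1/11) = -26895752/339187485255 + 14893/11 = 5051518922049443/3731062337805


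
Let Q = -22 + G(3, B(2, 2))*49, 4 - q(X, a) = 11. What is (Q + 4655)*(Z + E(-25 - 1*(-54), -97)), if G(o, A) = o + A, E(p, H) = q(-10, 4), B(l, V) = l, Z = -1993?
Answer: -9756000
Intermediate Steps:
q(X, a) = -7 (q(X, a) = 4 - 1*11 = 4 - 11 = -7)
E(p, H) = -7
G(o, A) = A + o
Q = 223 (Q = -22 + (2 + 3)*49 = -22 + 5*49 = -22 + 245 = 223)
(Q + 4655)*(Z + E(-25 - 1*(-54), -97)) = (223 + 4655)*(-1993 - 7) = 4878*(-2000) = -9756000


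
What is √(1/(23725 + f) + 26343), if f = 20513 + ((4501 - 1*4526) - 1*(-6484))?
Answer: 28*√9595578914/16899 ≈ 162.31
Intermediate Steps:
f = 26972 (f = 20513 + ((4501 - 4526) + 6484) = 20513 + (-25 + 6484) = 20513 + 6459 = 26972)
√(1/(23725 + f) + 26343) = √(1/(23725 + 26972) + 26343) = √(1/50697 + 26343) = √(1335511072/50697) = 28*√9595578914/16899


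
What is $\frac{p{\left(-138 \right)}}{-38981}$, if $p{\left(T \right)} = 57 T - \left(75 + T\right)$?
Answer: $\frac{459}{2293} \approx 0.20017$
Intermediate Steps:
$p{\left(T \right)} = -75 + 56 T$
$\frac{p{\left(-138 \right)}}{-38981} = \frac{-75 + 56 \left(-138\right)}{-38981} = \left(-75 - 7728\right) \left(- \frac{1}{38981}\right) = \left(-7803\right) \left(- \frac{1}{38981}\right) = \frac{459}{2293}$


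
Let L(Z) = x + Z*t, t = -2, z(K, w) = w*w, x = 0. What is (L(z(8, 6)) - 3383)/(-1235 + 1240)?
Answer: -691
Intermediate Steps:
z(K, w) = w**2
L(Z) = -2*Z (L(Z) = 0 + Z*(-2) = 0 - 2*Z = -2*Z)
(L(z(8, 6)) - 3383)/(-1235 + 1240) = (-2*6**2 - 3383)/(-1235 + 1240) = (-2*36 - 3383)/5 = (-72 - 3383)*(1/5) = -3455*1/5 = -691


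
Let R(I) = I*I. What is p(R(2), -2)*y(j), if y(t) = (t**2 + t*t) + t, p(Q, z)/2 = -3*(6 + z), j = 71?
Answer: -243672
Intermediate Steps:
R(I) = I**2
p(Q, z) = -36 - 6*z (p(Q, z) = 2*(-3*(6 + z)) = 2*(-18 - 3*z) = -36 - 6*z)
y(t) = t + 2*t**2 (y(t) = (t**2 + t**2) + t = 2*t**2 + t = t + 2*t**2)
p(R(2), -2)*y(j) = (-36 - 6*(-2))*(71*(1 + 2*71)) = (-36 + 12)*(71*(1 + 142)) = -1704*143 = -24*10153 = -243672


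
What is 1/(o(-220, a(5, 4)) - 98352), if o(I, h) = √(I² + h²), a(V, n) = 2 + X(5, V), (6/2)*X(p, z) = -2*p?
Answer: -55323/5441100470 - 3*√27226/21764401880 ≈ -1.0190e-5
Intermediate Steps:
X(p, z) = -2*p/3 (X(p, z) = (-2*p)/3 = -2*p/3)
a(V, n) = -4/3 (a(V, n) = 2 - ⅔*5 = 2 - 10/3 = -4/3)
1/(o(-220, a(5, 4)) - 98352) = 1/(√((-220)² + (-4/3)²) - 98352) = 1/(√(48400 + 16/9) - 98352) = 1/(√(435616/9) - 98352) = 1/(4*√27226/3 - 98352) = 1/(-98352 + 4*√27226/3)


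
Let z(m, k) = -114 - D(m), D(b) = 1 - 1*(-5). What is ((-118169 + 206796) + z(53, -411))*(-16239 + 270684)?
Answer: 22520163615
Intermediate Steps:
D(b) = 6 (D(b) = 1 + 5 = 6)
z(m, k) = -120 (z(m, k) = -114 - 1*6 = -114 - 6 = -120)
((-118169 + 206796) + z(53, -411))*(-16239 + 270684) = ((-118169 + 206796) - 120)*(-16239 + 270684) = (88627 - 120)*254445 = 88507*254445 = 22520163615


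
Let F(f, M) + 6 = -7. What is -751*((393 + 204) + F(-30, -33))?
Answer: -438584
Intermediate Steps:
F(f, M) = -13 (F(f, M) = -6 - 7 = -13)
-751*((393 + 204) + F(-30, -33)) = -751*((393 + 204) - 13) = -751*(597 - 13) = -751*584 = -438584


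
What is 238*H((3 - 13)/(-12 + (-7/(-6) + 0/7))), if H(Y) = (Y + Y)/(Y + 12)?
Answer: 34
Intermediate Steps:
H(Y) = 2*Y/(12 + Y) (H(Y) = (2*Y)/(12 + Y) = 2*Y/(12 + Y))
238*H((3 - 13)/(-12 + (-7/(-6) + 0/7))) = 238*(2*((3 - 13)/(-12 + (-7/(-6) + 0/7)))/(12 + (3 - 13)/(-12 + (-7/(-6) + 0/7)))) = 238*(2*(-10/(-12 + (-7*(-⅙) + 0*(⅐))))/(12 - 10/(-12 + (-7*(-⅙) + 0*(⅐))))) = 238*(2*(-10/(-12 + (7/6 + 0)))/(12 - 10/(-12 + (7/6 + 0)))) = 238*(2*(-10/(-12 + 7/6))/(12 - 10/(-12 + 7/6))) = 238*(2*(-10/(-65/6))/(12 - 10/(-65/6))) = 238*(2*(-10*(-6/65))/(12 - 10*(-6/65))) = 238*(2*(12/13)/(12 + 12/13)) = 238*(2*(12/13)/(168/13)) = 238*(2*(12/13)*(13/168)) = 238*(⅐) = 34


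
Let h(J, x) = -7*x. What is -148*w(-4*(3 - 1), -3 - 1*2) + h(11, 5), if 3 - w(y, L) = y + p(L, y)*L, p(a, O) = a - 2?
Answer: 3517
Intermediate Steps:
p(a, O) = -2 + a
w(y, L) = 3 - y - L*(-2 + L) (w(y, L) = 3 - (y + (-2 + L)*L) = 3 - (y + L*(-2 + L)) = 3 + (-y - L*(-2 + L)) = 3 - y - L*(-2 + L))
-148*w(-4*(3 - 1), -3 - 1*2) + h(11, 5) = -148*(3 - (-4)*(3 - 1) - (-3 - 1*2)*(-2 + (-3 - 1*2))) - 7*5 = -148*(3 - (-4)*2 - (-3 - 2)*(-2 + (-3 - 2))) - 35 = -148*(3 - 1*(-8) - 1*(-5)*(-2 - 5)) - 35 = -148*(3 + 8 - 1*(-5)*(-7)) - 35 = -148*(3 + 8 - 35) - 35 = -148*(-24) - 35 = 3552 - 35 = 3517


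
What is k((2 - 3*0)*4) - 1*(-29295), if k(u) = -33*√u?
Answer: 29295 - 66*√2 ≈ 29202.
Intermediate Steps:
k((2 - 3*0)*4) - 1*(-29295) = -33*2*√(2 - 3*0) - 1*(-29295) = -33*2*√(2 + 0) + 29295 = -33*2*√2 + 29295 = -66*√2 + 29295 = 29295 - 66*√2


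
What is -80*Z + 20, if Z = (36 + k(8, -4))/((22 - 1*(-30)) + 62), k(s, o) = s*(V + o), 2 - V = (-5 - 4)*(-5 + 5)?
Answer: 340/57 ≈ 5.9649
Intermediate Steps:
V = 2 (V = 2 - (-5 - 4)*(-5 + 5) = 2 - (-9)*0 = 2 - 1*0 = 2 + 0 = 2)
k(s, o) = s*(2 + o)
Z = 10/57 (Z = (36 + 8*(2 - 4))/((22 - 1*(-30)) + 62) = (36 + 8*(-2))/((22 + 30) + 62) = (36 - 16)/(52 + 62) = 20/114 = 20*(1/114) = 10/57 ≈ 0.17544)
-80*Z + 20 = -80*10/57 + 20 = -800/57 + 20 = 340/57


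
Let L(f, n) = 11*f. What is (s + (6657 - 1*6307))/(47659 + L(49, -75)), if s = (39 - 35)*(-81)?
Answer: 13/24099 ≈ 0.00053944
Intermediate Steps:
s = -324 (s = 4*(-81) = -324)
(s + (6657 - 1*6307))/(47659 + L(49, -75)) = (-324 + (6657 - 1*6307))/(47659 + 11*49) = (-324 + (6657 - 6307))/(47659 + 539) = (-324 + 350)/48198 = 26*(1/48198) = 13/24099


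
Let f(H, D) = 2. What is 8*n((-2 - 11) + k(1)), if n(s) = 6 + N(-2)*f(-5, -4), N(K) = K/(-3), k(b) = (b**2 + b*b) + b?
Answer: 176/3 ≈ 58.667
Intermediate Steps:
k(b) = b + 2*b**2 (k(b) = (b**2 + b**2) + b = 2*b**2 + b = b + 2*b**2)
N(K) = -K/3 (N(K) = K*(-1/3) = -K/3)
n(s) = 22/3 (n(s) = 6 - 1/3*(-2)*2 = 6 + (2/3)*2 = 6 + 4/3 = 22/3)
8*n((-2 - 11) + k(1)) = 8*(22/3) = 176/3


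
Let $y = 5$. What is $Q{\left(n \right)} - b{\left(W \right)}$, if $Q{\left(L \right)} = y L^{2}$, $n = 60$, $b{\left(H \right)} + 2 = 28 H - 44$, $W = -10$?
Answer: $18326$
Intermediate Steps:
$b{\left(H \right)} = -46 + 28 H$ ($b{\left(H \right)} = -2 + \left(28 H - 44\right) = -2 + \left(-44 + 28 H\right) = -46 + 28 H$)
$Q{\left(L \right)} = 5 L^{2}$
$Q{\left(n \right)} - b{\left(W \right)} = 5 \cdot 60^{2} - \left(-46 + 28 \left(-10\right)\right) = 5 \cdot 3600 - \left(-46 - 280\right) = 18000 - -326 = 18000 + 326 = 18326$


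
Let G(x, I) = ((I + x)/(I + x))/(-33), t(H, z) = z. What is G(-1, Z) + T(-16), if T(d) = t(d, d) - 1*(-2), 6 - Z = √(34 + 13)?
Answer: -463/33 ≈ -14.030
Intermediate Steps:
Z = 6 - √47 (Z = 6 - √(34 + 13) = 6 - √47 ≈ -0.85565)
T(d) = 2 + d (T(d) = d - 1*(-2) = d + 2 = 2 + d)
G(x, I) = -1/33 (G(x, I) = 1*(-1/33) = -1/33)
G(-1, Z) + T(-16) = -1/33 + (2 - 16) = -1/33 - 14 = -463/33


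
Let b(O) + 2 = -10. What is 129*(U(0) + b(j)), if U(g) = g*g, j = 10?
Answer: -1548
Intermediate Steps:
b(O) = -12 (b(O) = -2 - 10 = -12)
U(g) = g**2
129*(U(0) + b(j)) = 129*(0**2 - 12) = 129*(0 - 12) = 129*(-12) = -1548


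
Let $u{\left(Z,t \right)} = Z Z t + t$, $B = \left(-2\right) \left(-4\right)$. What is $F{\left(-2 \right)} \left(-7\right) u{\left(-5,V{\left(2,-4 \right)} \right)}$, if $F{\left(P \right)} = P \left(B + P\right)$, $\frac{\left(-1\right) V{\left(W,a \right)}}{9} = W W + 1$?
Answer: $-98280$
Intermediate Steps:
$V{\left(W,a \right)} = -9 - 9 W^{2}$ ($V{\left(W,a \right)} = - 9 \left(W W + 1\right) = - 9 \left(W^{2} + 1\right) = - 9 \left(1 + W^{2}\right) = -9 - 9 W^{2}$)
$B = 8$
$u{\left(Z,t \right)} = t + t Z^{2}$ ($u{\left(Z,t \right)} = Z^{2} t + t = t Z^{2} + t = t + t Z^{2}$)
$F{\left(P \right)} = P \left(8 + P\right)$
$F{\left(-2 \right)} \left(-7\right) u{\left(-5,V{\left(2,-4 \right)} \right)} = - 2 \left(8 - 2\right) \left(-7\right) \left(-9 - 9 \cdot 2^{2}\right) \left(1 + \left(-5\right)^{2}\right) = \left(-2\right) 6 \left(-7\right) \left(-9 - 36\right) \left(1 + 25\right) = \left(-12\right) \left(-7\right) \left(-9 - 36\right) 26 = 84 \left(\left(-45\right) 26\right) = 84 \left(-1170\right) = -98280$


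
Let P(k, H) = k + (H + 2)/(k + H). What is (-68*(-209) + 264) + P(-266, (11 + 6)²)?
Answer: 327121/23 ≈ 14223.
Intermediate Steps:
P(k, H) = k + (2 + H)/(H + k)
(-68*(-209) + 264) + P(-266, (11 + 6)²) = (-68*(-209) + 264) + (2 + (11 + 6)² + (-266)² + (11 + 6)²*(-266))/((11 + 6)² - 266) = (14212 + 264) + (2 + 17² + 70756 + 17²*(-266))/(17² - 266) = 14476 + (2 + 289 + 70756 + 289*(-266))/(289 - 266) = 14476 + (2 + 289 + 70756 - 76874)/23 = 14476 + (1/23)*(-5827) = 14476 - 5827/23 = 327121/23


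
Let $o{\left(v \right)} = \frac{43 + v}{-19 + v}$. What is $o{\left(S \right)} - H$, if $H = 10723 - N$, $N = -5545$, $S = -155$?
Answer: $- \frac{1415260}{87} \approx -16267.0$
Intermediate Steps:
$o{\left(v \right)} = \frac{43 + v}{-19 + v}$
$H = 16268$ ($H = 10723 - -5545 = 10723 + 5545 = 16268$)
$o{\left(S \right)} - H = \frac{43 - 155}{-19 - 155} - 16268 = \frac{1}{-174} \left(-112\right) - 16268 = \left(- \frac{1}{174}\right) \left(-112\right) - 16268 = \frac{56}{87} - 16268 = - \frac{1415260}{87}$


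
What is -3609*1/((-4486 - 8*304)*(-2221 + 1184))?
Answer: -1203/2391322 ≈ -0.00050307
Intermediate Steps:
-3609*1/((-4486 - 8*304)*(-2221 + 1184)) = -3609*(-1/(1037*(-4486 - 2432))) = -3609/((-6918*(-1037))) = -3609/7173966 = -3609*1/7173966 = -1203/2391322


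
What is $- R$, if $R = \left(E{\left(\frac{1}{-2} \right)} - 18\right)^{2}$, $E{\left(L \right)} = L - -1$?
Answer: $- \frac{1225}{4} \approx -306.25$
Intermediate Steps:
$E{\left(L \right)} = 1 + L$ ($E{\left(L \right)} = L + 1 = 1 + L$)
$R = \frac{1225}{4}$ ($R = \left(\left(1 + \frac{1}{-2}\right) - 18\right)^{2} = \left(\left(1 - \frac{1}{2}\right) - 18\right)^{2} = \left(\frac{1}{2} - 18\right)^{2} = \left(- \frac{35}{2}\right)^{2} = \frac{1225}{4} \approx 306.25$)
$- R = \left(-1\right) \frac{1225}{4} = - \frac{1225}{4}$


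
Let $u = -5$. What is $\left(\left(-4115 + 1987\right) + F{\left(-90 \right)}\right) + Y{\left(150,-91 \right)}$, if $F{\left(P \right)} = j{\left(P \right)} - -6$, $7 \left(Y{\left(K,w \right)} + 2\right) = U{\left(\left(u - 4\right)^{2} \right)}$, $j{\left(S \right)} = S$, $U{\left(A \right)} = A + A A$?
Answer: $- \frac{8856}{7} \approx -1265.1$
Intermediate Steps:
$U{\left(A \right)} = A + A^{2}$
$Y{\left(K,w \right)} = \frac{6628}{7}$ ($Y{\left(K,w \right)} = -2 + \frac{\left(-5 - 4\right)^{2} \left(1 + \left(-5 - 4\right)^{2}\right)}{7} = -2 + \frac{\left(-9\right)^{2} \left(1 + \left(-9\right)^{2}\right)}{7} = -2 + \frac{81 \left(1 + 81\right)}{7} = -2 + \frac{81 \cdot 82}{7} = -2 + \frac{1}{7} \cdot 6642 = -2 + \frac{6642}{7} = \frac{6628}{7}$)
$F{\left(P \right)} = 6 + P$ ($F{\left(P \right)} = P - -6 = P + 6 = 6 + P$)
$\left(\left(-4115 + 1987\right) + F{\left(-90 \right)}\right) + Y{\left(150,-91 \right)} = \left(\left(-4115 + 1987\right) + \left(6 - 90\right)\right) + \frac{6628}{7} = \left(-2128 - 84\right) + \frac{6628}{7} = -2212 + \frac{6628}{7} = - \frac{8856}{7}$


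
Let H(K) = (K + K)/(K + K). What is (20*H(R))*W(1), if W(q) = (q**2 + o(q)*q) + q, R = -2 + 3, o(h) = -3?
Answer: -20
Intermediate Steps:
R = 1
W(q) = q**2 - 2*q (W(q) = (q**2 - 3*q) + q = q**2 - 2*q)
H(K) = 1 (H(K) = (2*K)/((2*K)) = (2*K)*(1/(2*K)) = 1)
(20*H(R))*W(1) = (20*1)*(1*(-2 + 1)) = 20*(1*(-1)) = 20*(-1) = -20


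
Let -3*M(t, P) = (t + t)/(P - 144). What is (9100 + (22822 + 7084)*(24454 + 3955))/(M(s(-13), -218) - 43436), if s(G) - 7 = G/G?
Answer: -230668749561/11792870 ≈ -19560.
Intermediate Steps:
s(G) = 8 (s(G) = 7 + G/G = 7 + 1 = 8)
M(t, P) = -2*t/(3*(-144 + P)) (M(t, P) = -(t + t)/(3*(P - 144)) = -2*t/(3*(-144 + P)))
(9100 + (22822 + 7084)*(24454 + 3955))/(M(s(-13), -218) - 43436) = (9100 + (22822 + 7084)*(24454 + 3955))/(-2*8/(-432 + 3*(-218)) - 43436) = (9100 + 29906*28409)/(-2*8/(-432 - 654) - 43436) = (9100 + 849599554)/(-2*8/(-1086) - 43436) = 849608654/(-2*8*(-1/1086) - 43436) = 849608654/(8/543 - 43436) = 849608654/(-23585740/543) = 849608654*(-543/23585740) = -230668749561/11792870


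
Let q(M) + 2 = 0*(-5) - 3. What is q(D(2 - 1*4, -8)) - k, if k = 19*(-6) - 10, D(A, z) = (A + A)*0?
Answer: 119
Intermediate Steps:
D(A, z) = 0 (D(A, z) = (2*A)*0 = 0)
q(M) = -5 (q(M) = -2 + (0*(-5) - 3) = -2 + (0 - 3) = -2 - 3 = -5)
k = -124 (k = -114 - 10 = -124)
q(D(2 - 1*4, -8)) - k = -5 - 1*(-124) = -5 + 124 = 119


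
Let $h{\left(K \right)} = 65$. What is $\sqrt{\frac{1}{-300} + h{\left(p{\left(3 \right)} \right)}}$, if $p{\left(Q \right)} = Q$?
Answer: $\frac{\sqrt{58497}}{30} \approx 8.0621$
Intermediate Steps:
$\sqrt{\frac{1}{-300} + h{\left(p{\left(3 \right)} \right)}} = \sqrt{\frac{1}{-300} + 65} = \sqrt{- \frac{1}{300} + 65} = \sqrt{\frac{19499}{300}} = \frac{\sqrt{58497}}{30}$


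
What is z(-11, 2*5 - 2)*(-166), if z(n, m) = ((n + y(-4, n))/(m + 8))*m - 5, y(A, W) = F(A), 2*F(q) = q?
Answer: 1909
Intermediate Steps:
F(q) = q/2
y(A, W) = A/2
z(n, m) = -5 + m*(-2 + n)/(8 + m) (z(n, m) = ((n + (½)*(-4))/(m + 8))*m - 5 = ((n - 2)/(8 + m))*m - 5 = ((-2 + n)/(8 + m))*m - 5 = m*(-2 + n)/(8 + m) - 5 = -5 + m*(-2 + n)/(8 + m))
z(-11, 2*5 - 2)*(-166) = ((-40 - 7*(2*5 - 2) + (2*5 - 2)*(-11))/(8 + (2*5 - 2)))*(-166) = ((-40 - 7*(10 - 2) + (10 - 2)*(-11))/(8 + (10 - 2)))*(-166) = ((-40 - 7*8 + 8*(-11))/(8 + 8))*(-166) = ((-40 - 56 - 88)/16)*(-166) = ((1/16)*(-184))*(-166) = -23/2*(-166) = 1909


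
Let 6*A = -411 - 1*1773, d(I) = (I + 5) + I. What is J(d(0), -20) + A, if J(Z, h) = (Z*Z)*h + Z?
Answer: -859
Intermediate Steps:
d(I) = 5 + 2*I (d(I) = (5 + I) + I = 5 + 2*I)
J(Z, h) = Z + h*Z² (J(Z, h) = Z²*h + Z = h*Z² + Z = Z + h*Z²)
A = -364 (A = (-411 - 1*1773)/6 = (-411 - 1773)/6 = (⅙)*(-2184) = -364)
J(d(0), -20) + A = (5 + 2*0)*(1 + (5 + 2*0)*(-20)) - 364 = (5 + 0)*(1 + (5 + 0)*(-20)) - 364 = 5*(1 + 5*(-20)) - 364 = 5*(1 - 100) - 364 = 5*(-99) - 364 = -495 - 364 = -859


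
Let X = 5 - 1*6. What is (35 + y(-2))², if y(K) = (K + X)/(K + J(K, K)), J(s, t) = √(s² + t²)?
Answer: 4507/4 - 201*√2/2 ≈ 984.62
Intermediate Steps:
X = -1 (X = 5 - 6 = -1)
y(K) = (-1 + K)/(K + √2*√(K²)) (y(K) = (K - 1)/(K + √(K² + K²)) = (-1 + K)/(K + √(2*K²)) = (-1 + K)/(K + √2*√(K²)))
(35 + y(-2))² = (35 + (-1 - 2)/(-2 + √2*√((-2)²)))² = (35 - 3/(-2 + √2*√4))² = (35 - 3/(-2 + √2*2))² = (35 - 3/(-2 + 2*√2))²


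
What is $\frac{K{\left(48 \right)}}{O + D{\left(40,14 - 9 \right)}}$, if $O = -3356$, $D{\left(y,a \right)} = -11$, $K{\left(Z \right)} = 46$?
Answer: $- \frac{46}{3367} \approx -0.013662$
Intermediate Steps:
$\frac{K{\left(48 \right)}}{O + D{\left(40,14 - 9 \right)}} = \frac{46}{-3356 - 11} = \frac{46}{-3367} = 46 \left(- \frac{1}{3367}\right) = - \frac{46}{3367}$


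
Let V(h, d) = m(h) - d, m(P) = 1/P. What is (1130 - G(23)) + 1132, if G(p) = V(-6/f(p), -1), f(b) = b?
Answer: 13589/6 ≈ 2264.8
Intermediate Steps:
m(P) = 1/P
V(h, d) = 1/h - d
G(p) = 1 - p/6 (G(p) = 1/(-6/p) - 1*(-1) = -p/6 + 1 = 1 - p/6)
(1130 - G(23)) + 1132 = (1130 - (1 - 1/6*23)) + 1132 = (1130 - (1 - 23/6)) + 1132 = (1130 - 1*(-17/6)) + 1132 = (1130 + 17/6) + 1132 = 6797/6 + 1132 = 13589/6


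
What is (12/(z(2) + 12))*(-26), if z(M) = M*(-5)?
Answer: -156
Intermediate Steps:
z(M) = -5*M
(12/(z(2) + 12))*(-26) = (12/(-5*2 + 12))*(-26) = (12/(-10 + 12))*(-26) = (12/2)*(-26) = (12*(½))*(-26) = 6*(-26) = -156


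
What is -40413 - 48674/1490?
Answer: -30132022/745 ≈ -40446.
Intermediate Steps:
-40413 - 48674/1490 = -40413 - 1*24337/745 = -40413 - 24337/745 = -30132022/745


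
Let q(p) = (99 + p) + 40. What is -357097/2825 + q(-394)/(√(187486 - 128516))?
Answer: -357097/2825 - 51*√58970/11794 ≈ -127.46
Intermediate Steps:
q(p) = 139 + p
-357097/2825 + q(-394)/(√(187486 - 128516)) = -357097/2825 + (139 - 394)/(√(187486 - 128516)) = -357097*1/2825 - 255*√58970/58970 = -357097/2825 - 51*√58970/11794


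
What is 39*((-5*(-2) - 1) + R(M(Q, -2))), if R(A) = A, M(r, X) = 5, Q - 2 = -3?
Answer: 546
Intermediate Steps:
Q = -1 (Q = 2 - 3 = -1)
39*((-5*(-2) - 1) + R(M(Q, -2))) = 39*((-5*(-2) - 1) + 5) = 39*((10 - 1) + 5) = 39*(9 + 5) = 39*14 = 546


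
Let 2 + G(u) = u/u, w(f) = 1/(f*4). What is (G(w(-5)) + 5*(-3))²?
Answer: 256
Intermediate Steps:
w(f) = 1/(4*f) (w(f) = (¼)/f = 1/(4*f))
G(u) = -1 (G(u) = -2 + u/u = -2 + 1 = -1)
(G(w(-5)) + 5*(-3))² = (-1 + 5*(-3))² = (-1 - 15)² = (-16)² = 256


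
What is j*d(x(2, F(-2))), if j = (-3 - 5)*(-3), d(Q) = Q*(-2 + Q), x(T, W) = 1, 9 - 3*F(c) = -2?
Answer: -24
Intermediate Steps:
F(c) = 11/3 (F(c) = 3 - ⅓*(-2) = 3 + ⅔ = 11/3)
j = 24 (j = -8*(-3) = 24)
j*d(x(2, F(-2))) = 24*(1*(-2 + 1)) = 24*(1*(-1)) = 24*(-1) = -24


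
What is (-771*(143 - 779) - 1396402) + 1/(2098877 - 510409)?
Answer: -1439225077527/1588468 ≈ -9.0605e+5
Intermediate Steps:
(-771*(143 - 779) - 1396402) + 1/(2098877 - 510409) = (-771*(-636) - 1396402) + 1/1588468 = (490356 - 1396402) + 1/1588468 = -906046 + 1/1588468 = -1439225077527/1588468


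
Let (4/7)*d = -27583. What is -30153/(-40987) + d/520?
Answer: -7851092707/85252960 ≈ -92.092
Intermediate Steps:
d = -193081/4 (d = (7/4)*(-27583) = -193081/4 ≈ -48270.)
-30153/(-40987) + d/520 = -30153/(-40987) - 193081/4/520 = -30153*(-1/40987) - 193081/4*1/520 = 30153/40987 - 193081/2080 = -7851092707/85252960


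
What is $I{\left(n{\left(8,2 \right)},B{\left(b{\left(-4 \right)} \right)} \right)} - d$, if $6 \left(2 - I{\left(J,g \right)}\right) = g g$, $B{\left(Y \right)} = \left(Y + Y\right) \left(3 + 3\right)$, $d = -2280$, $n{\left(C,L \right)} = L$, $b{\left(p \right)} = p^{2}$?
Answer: $-3862$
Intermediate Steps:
$B{\left(Y \right)} = 12 Y$ ($B{\left(Y \right)} = 2 Y 6 = 12 Y$)
$I{\left(J,g \right)} = 2 - \frac{g^{2}}{6}$ ($I{\left(J,g \right)} = 2 - \frac{g g}{6} = 2 - \frac{g^{2}}{6}$)
$I{\left(n{\left(8,2 \right)},B{\left(b{\left(-4 \right)} \right)} \right)} - d = \left(2 - \frac{\left(12 \left(-4\right)^{2}\right)^{2}}{6}\right) - -2280 = \left(2 - \frac{\left(12 \cdot 16\right)^{2}}{6}\right) + 2280 = \left(2 - \frac{192^{2}}{6}\right) + 2280 = \left(2 - 6144\right) + 2280 = -6142 + 2280 = -3862$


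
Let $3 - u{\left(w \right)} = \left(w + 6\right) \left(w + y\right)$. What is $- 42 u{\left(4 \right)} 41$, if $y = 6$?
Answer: $167034$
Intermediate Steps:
$u{\left(w \right)} = 3 - \left(6 + w\right)^{2}$ ($u{\left(w \right)} = 3 - \left(w + 6\right) \left(w + 6\right) = 3 - \left(6 + w\right) \left(6 + w\right) = 3 - \left(6 + w\right)^{2}$)
$- 42 u{\left(4 \right)} 41 = - 42 \left(-33 - 4^{2} - 48\right) 41 = - 42 \left(-33 - 16 - 48\right) 41 = \left(-42\right) \left(-97\right) 41 = 4074 \cdot 41 = 167034$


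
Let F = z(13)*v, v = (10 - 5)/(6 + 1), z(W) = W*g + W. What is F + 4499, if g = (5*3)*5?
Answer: 36433/7 ≈ 5204.7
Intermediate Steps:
g = 75 (g = 15*5 = 75)
z(W) = 76*W (z(W) = W*75 + W = 75*W + W = 76*W)
v = 5/7 ≈ 0.71429
F = 4940/7 (F = (76*13)*(5/7) = 988*(5/7) = 4940/7 ≈ 705.71)
F + 4499 = 4940/7 + 4499 = 36433/7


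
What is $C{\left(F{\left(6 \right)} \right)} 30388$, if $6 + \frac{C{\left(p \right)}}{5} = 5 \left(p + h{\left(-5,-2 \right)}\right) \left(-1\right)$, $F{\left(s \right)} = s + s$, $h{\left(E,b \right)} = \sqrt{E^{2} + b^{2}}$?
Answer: $-10028040 - 759700 \sqrt{29} \approx -1.4119 \cdot 10^{7}$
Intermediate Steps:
$F{\left(s \right)} = 2 s$
$C{\left(p \right)} = -30 - 25 p - 25 \sqrt{29}$ ($C{\left(p \right)} = -30 + 5 \cdot 5 \left(p + \sqrt{\left(-5\right)^{2} + \left(-2\right)^{2}}\right) \left(-1\right) = -30 + 5 \cdot 5 \left(p + \sqrt{25 + 4}\right) \left(-1\right) = -30 + 5 \cdot 5 \left(p + \sqrt{29}\right) \left(-1\right) = -30 + 5 \cdot 5 \left(- p - \sqrt{29}\right) = -30 + 5 \left(- 5 p - 5 \sqrt{29}\right) = -30 - \left(25 p + 25 \sqrt{29}\right) = -30 - 25 p - 25 \sqrt{29}$)
$C{\left(F{\left(6 \right)} \right)} 30388 = \left(-30 - 25 \cdot 2 \cdot 6 - 25 \sqrt{29}\right) 30388 = \left(-30 - 300 - 25 \sqrt{29}\right) 30388 = \left(-330 - 25 \sqrt{29}\right) 30388 = -10028040 - 759700 \sqrt{29}$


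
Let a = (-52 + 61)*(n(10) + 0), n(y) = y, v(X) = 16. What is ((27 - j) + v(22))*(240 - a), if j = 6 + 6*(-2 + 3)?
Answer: 4650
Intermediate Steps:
j = 12 (j = 6 + 6*1 = 6 + 6 = 12)
a = 90 (a = (-52 + 61)*(10 + 0) = 9*10 = 90)
((27 - j) + v(22))*(240 - a) = ((27 - 1*12) + 16)*(240 - 1*90) = ((27 - 12) + 16)*(240 - 90) = (15 + 16)*150 = 31*150 = 4650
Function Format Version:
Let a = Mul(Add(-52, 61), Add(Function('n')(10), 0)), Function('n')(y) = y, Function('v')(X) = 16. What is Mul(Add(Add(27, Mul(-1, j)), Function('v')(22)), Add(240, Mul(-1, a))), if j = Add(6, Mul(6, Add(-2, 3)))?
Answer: 4650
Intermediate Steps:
j = 12 (j = Add(6, Mul(6, 1)) = Add(6, 6) = 12)
a = 90 (a = Mul(Add(-52, 61), Add(10, 0)) = Mul(9, 10) = 90)
Mul(Add(Add(27, Mul(-1, j)), Function('v')(22)), Add(240, Mul(-1, a))) = Mul(Add(Add(27, Mul(-1, 12)), 16), Add(240, Mul(-1, 90))) = Mul(Add(Add(27, -12), 16), Add(240, -90)) = Mul(Add(15, 16), 150) = Mul(31, 150) = 4650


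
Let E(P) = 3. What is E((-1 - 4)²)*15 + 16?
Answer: 61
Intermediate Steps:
E((-1 - 4)²)*15 + 16 = 3*15 + 16 = 45 + 16 = 61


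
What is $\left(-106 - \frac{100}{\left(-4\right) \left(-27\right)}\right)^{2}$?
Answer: $\frac{8334769}{729} \approx 11433.0$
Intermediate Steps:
$\left(-106 - \frac{100}{\left(-4\right) \left(-27\right)}\right)^{2} = \left(-106 - \frac{100}{108}\right)^{2} = \left(-106 - \frac{25}{27}\right)^{2} = \left(- \frac{2887}{27}\right)^{2} = \frac{8334769}{729}$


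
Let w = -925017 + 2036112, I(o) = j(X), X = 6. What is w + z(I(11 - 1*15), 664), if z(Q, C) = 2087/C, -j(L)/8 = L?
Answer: 737769167/664 ≈ 1.1111e+6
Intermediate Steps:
j(L) = -8*L
I(o) = -48 (I(o) = -8*6 = -48)
w = 1111095
w + z(I(11 - 1*15), 664) = 1111095 + 2087/664 = 737769167/664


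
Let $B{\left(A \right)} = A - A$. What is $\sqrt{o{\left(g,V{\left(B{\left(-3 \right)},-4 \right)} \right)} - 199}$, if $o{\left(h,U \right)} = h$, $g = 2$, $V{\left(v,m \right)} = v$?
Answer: $i \sqrt{197} \approx 14.036 i$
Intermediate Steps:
$B{\left(A \right)} = 0$
$\sqrt{o{\left(g,V{\left(B{\left(-3 \right)},-4 \right)} \right)} - 199} = \sqrt{2 - 199} = \sqrt{-197} = i \sqrt{197}$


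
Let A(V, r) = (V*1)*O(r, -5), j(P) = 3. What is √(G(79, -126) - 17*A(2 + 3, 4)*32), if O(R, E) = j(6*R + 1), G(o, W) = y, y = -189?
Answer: 11*I*√69 ≈ 91.373*I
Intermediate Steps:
G(o, W) = -189
O(R, E) = 3
A(V, r) = 3*V (A(V, r) = (V*1)*3 = V*3 = 3*V)
√(G(79, -126) - 17*A(2 + 3, 4)*32) = √(-189 - 51*(2 + 3)*32) = √(-189 - 51*5*32) = √(-189 - 17*15*32) = √(-189 - 255*32) = √(-189 - 8160) = √(-8349) = 11*I*√69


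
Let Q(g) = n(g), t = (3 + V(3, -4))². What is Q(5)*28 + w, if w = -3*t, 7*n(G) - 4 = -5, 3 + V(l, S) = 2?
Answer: -16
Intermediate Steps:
V(l, S) = -1 (V(l, S) = -3 + 2 = -1)
t = 4 (t = (3 - 1)² = 2² = 4)
n(G) = -⅐ (n(G) = 4/7 + (⅐)*(-5) = 4/7 - 5/7 = -⅐)
Q(g) = -⅐
w = -12 (w = -3*4 = -12)
Q(5)*28 + w = -⅐*28 - 12 = -4 - 12 = -16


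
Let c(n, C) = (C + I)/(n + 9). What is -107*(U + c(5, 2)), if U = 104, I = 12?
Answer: -11235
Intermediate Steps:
c(n, C) = (12 + C)/(9 + n) (c(n, C) = (C + 12)/(n + 9) = (12 + C)/(9 + n))
-107*(U + c(5, 2)) = -107*(104 + (12 + 2)/(9 + 5)) = -107*(104 + 14/14) = -107*(104 + (1/14)*14) = -107*(104 + 1) = -107*105 = -11235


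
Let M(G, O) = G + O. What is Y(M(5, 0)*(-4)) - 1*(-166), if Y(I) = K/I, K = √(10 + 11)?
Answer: 166 - √21/20 ≈ 165.77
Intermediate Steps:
K = √21 ≈ 4.5826
Y(I) = √21/I
Y(M(5, 0)*(-4)) - 1*(-166) = √21/(((5 + 0)*(-4))) - 1*(-166) = √21/((5*(-4))) + 166 = √21/(-20) + 166 = √21*(-1/20) + 166 = -√21/20 + 166 = 166 - √21/20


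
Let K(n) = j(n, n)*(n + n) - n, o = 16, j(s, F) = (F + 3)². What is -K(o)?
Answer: -11536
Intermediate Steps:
j(s, F) = (3 + F)²
K(n) = -n + 2*n*(3 + n)² (K(n) = (3 + n)²*(n + n) - n = (3 + n)²*(2*n) - n = 2*n*(3 + n)² - n = -n + 2*n*(3 + n)²)
-K(o) = -16*(-1 + 2*(3 + 16)²) = -16*(-1 + 2*19²) = -16*(-1 + 2*361) = -16*(-1 + 722) = -16*721 = -1*11536 = -11536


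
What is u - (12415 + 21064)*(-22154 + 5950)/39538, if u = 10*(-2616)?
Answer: -245910182/19769 ≈ -12439.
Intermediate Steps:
u = -26160
u - (12415 + 21064)*(-22154 + 5950)/39538 = -26160 - (12415 + 21064)*(-22154 + 5950)/39538 = -26160 - 33479*(-16204)/39538 = -26160 - (-542493716)/39538 = -26160 - 1*(-271246858/19769) = -26160 + 271246858/19769 = -245910182/19769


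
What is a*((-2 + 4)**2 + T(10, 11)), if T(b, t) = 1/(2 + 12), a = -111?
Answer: -6327/14 ≈ -451.93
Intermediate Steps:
T(b, t) = 1/14
a*((-2 + 4)**2 + T(10, 11)) = -111*((-2 + 4)**2 + 1/14) = -111*(2**2 + 1/14) = -111*(4 + 1/14) = -111*57/14 = -6327/14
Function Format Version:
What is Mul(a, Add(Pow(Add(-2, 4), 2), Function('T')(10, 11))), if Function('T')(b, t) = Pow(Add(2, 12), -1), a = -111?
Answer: Rational(-6327, 14) ≈ -451.93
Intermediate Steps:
Function('T')(b, t) = Rational(1, 14) (Function('T')(b, t) = Pow(14, -1) = Rational(1, 14))
Mul(a, Add(Pow(Add(-2, 4), 2), Function('T')(10, 11))) = Mul(-111, Add(Pow(Add(-2, 4), 2), Rational(1, 14))) = Mul(-111, Add(Pow(2, 2), Rational(1, 14))) = Mul(-111, Add(4, Rational(1, 14))) = Mul(-111, Rational(57, 14)) = Rational(-6327, 14)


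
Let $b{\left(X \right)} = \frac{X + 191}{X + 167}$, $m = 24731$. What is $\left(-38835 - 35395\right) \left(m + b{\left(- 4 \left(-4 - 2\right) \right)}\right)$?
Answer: $- \frac{350650346280}{191} \approx -1.8359 \cdot 10^{9}$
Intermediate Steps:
$b{\left(X \right)} = \frac{191 + X}{167 + X}$
$\left(-38835 - 35395\right) \left(m + b{\left(- 4 \left(-4 - 2\right) \right)}\right) = \left(-38835 - 35395\right) \left(24731 + \frac{191 - 4 \left(-4 - 2\right)}{167 - 4 \left(-4 - 2\right)}\right) = - 74230 \left(24731 + \frac{191 - -24}{167 - -24}\right) = - 74230 \left(24731 + \frac{191 + 24}{167 + 24}\right) = - 74230 \left(24731 + \frac{1}{191} \cdot 215\right) = - 74230 \left(24731 + \frac{215}{191}\right) = \left(-74230\right) \frac{4723836}{191} = - \frac{350650346280}{191}$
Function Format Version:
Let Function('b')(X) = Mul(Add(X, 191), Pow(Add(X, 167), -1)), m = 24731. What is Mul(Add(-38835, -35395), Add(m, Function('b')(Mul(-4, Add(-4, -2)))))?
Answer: Rational(-350650346280, 191) ≈ -1.8359e+9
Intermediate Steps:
Function('b')(X) = Mul(Pow(Add(167, X), -1), Add(191, X)) (Function('b')(X) = Mul(Add(191, X), Pow(Add(167, X), -1)) = Mul(Pow(Add(167, X), -1), Add(191, X)))
Mul(Add(-38835, -35395), Add(m, Function('b')(Mul(-4, Add(-4, -2))))) = Mul(Add(-38835, -35395), Add(24731, Mul(Pow(Add(167, Mul(-4, Add(-4, -2))), -1), Add(191, Mul(-4, Add(-4, -2)))))) = Mul(-74230, Add(24731, Mul(Pow(Add(167, Mul(-4, -6)), -1), Add(191, Mul(-4, -6))))) = Mul(-74230, Add(24731, Mul(Pow(Add(167, 24), -1), Add(191, 24)))) = Mul(-74230, Add(24731, Mul(Pow(191, -1), 215))) = Mul(-74230, Add(24731, Mul(Rational(1, 191), 215))) = Mul(-74230, Add(24731, Rational(215, 191))) = Mul(-74230, Rational(4723836, 191)) = Rational(-350650346280, 191)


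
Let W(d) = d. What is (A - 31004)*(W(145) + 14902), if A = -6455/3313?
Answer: -1545668572229/3313 ≈ -4.6655e+8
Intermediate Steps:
A = -6455/3313 (A = -6455*1/3313 = -6455/3313 ≈ -1.9484)
(A - 31004)*(W(145) + 14902) = (-6455/3313 - 31004)*(145 + 14902) = -102722707/3313*15047 = -1545668572229/3313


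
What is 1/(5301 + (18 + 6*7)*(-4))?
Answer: 1/5061 ≈ 0.00019759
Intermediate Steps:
1/(5301 + (18 + 6*7)*(-4)) = 1/(5301 + (18 + 42)*(-4)) = 1/(5301 + 60*(-4)) = 1/(5301 - 240) = 1/5061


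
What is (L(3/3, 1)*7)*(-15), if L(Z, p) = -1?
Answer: 105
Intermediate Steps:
(L(3/3, 1)*7)*(-15) = -1*7*(-15) = -7*(-15) = 105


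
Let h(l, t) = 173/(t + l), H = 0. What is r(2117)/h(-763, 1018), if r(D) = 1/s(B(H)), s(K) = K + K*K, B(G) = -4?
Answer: 85/692 ≈ 0.12283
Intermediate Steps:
h(l, t) = 173/(l + t)
s(K) = K + K²
r(D) = 1/12 (r(D) = 1/(-4*(1 - 4)) = 1/(-4*(-3)) = 1/12)
r(2117)/h(-763, 1018) = 1/(12*((173/(-763 + 1018)))) = 1/(12*((173/255))) = 1/(12*((173*(1/255)))) = 1/(12*(173/255)) = (1/12)*(255/173) = 85/692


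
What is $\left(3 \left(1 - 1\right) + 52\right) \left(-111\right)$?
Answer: $-5772$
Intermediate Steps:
$\left(3 \left(1 - 1\right) + 52\right) \left(-111\right) = \left(3 \cdot 0 + 52\right) \left(-111\right) = \left(0 + 52\right) \left(-111\right) = 52 \left(-111\right) = -5772$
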